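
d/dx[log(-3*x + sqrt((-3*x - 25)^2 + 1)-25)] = (9*x - 3*sqrt(9*x^2 + 150*x + 626) + 75)/(9*x^2 - 3*x*sqrt(9*x^2 + 150*x + 626) + 150*x - 25*sqrt(9*x^2 + 150*x + 626) + 626)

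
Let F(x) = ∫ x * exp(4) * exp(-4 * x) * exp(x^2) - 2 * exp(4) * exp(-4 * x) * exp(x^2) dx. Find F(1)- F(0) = -exp(4)/2 + E/2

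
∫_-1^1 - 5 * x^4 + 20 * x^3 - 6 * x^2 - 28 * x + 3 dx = 0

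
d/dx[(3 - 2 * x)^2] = 8*x - 12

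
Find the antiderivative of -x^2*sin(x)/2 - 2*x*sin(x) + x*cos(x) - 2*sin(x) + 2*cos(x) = (x + 2)^2*cos(x)/2 + C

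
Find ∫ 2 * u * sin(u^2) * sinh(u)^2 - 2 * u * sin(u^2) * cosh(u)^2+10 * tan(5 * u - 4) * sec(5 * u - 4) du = cos(u^2) + 2*sec(5*u - 4) + C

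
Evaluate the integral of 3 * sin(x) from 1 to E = 3*cos(1) - 3*cos(E)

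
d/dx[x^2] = 2*x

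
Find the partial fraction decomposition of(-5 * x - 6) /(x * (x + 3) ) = -3/(x + 3) - 2/x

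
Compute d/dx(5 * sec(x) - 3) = 5*tan(x)*sec(x)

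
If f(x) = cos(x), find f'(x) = -sin(x)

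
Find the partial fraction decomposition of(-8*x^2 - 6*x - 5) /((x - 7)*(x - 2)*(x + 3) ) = -59/(50*(x + 3)) + 49/(25*(x - 2)) - 439/(50*(x - 7))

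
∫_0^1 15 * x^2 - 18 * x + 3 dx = -1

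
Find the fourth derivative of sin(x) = sin(x)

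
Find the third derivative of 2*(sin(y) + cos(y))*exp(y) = -8*exp(y)*sin(y)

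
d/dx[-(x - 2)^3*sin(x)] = (x - 2)^2*(-x*cos(x) - 3*sin(x) + 2*cos(x))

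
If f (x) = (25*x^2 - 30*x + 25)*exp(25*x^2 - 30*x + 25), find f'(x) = 1250*x^3*exp(25*x^2 - 30*x + 25) - 2250*x^2*exp(25*x^2 - 30*x + 25) + 2200*x*exp(25*x^2 - 30*x + 25) - 780*exp(25*x^2 - 30*x + 25)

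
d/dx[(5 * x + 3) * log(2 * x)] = (5*x*log(x) + 5*x*log(2) + 5*x + 3)/x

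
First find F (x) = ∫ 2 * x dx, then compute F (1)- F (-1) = 0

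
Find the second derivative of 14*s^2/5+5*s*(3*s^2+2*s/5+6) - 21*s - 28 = 90*s + 48/5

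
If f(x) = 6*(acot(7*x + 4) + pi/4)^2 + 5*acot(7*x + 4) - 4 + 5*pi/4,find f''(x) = (8232*x*acot(7*x + 4) + 3430*x + 2058*pi*x + 4704*acot(7*x + 4) + 2548 + 1176*pi)/(2401*x^4 + 5488*x^3 + 4802*x^2 + 1904*x + 289)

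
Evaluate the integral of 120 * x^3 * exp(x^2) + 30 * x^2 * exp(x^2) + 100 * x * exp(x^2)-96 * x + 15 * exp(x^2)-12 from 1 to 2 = -65*E - 156 + 260*exp(4)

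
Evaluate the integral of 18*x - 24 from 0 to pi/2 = -16 + (-4 + 3*pi/2)^2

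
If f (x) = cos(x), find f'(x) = -sin(x)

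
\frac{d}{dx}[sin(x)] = cos(x)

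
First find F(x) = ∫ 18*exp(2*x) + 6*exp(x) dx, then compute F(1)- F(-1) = -(1 + 3*exp(-1))^2 + (1 + 3*E)^2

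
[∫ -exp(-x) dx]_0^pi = -1 + exp(-pi)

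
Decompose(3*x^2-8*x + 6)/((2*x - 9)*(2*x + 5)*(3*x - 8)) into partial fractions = -54/(341*(3*x - 8)) + 179/(868*(2*x + 5)) + 123/(308*(2*x - 9))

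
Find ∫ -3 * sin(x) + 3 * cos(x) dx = 3*sqrt(2)*sin(x + pi/4) + C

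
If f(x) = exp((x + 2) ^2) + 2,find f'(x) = 2*x*exp(x^2 + 4*x + 4) + 4*exp(x^2 + 4*x + 4)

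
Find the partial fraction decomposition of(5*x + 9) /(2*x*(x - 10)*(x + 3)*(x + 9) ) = 1/(57*(x + 9)) - 1/(78*(x + 3)) + 59/(4940*(x - 10)) - 1/(60*x)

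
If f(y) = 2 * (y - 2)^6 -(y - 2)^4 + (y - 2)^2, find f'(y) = 12*y^5 - 120*y^4 + 476*y^3 - 936*y^2 + 914*y - 356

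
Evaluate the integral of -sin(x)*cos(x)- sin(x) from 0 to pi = -2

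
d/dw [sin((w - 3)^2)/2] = (w - 3)*cos(w^2 - 6*w + 9)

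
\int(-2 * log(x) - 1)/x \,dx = -(log(x) + 1)*log(x) + C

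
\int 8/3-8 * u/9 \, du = -4*u^2/9 + 8*u/3 + C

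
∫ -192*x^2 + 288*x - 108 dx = -64*x^3 + 144*x^2 - 108*x + C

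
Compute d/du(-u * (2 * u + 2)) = -4*u - 2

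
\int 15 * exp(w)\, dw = 15*exp(w) + C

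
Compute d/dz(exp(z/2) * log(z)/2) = (z*exp(z/2)*log(z) + 2*exp(z/2))/(4*z)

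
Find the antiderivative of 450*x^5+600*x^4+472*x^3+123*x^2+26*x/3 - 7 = 75*x^6 + 120*x^5 + 118*x^4 + 41*x^3 + 13*x^2/3 - 7*x + C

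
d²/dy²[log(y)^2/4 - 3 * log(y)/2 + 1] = (4 - log(y))/(2*y^2)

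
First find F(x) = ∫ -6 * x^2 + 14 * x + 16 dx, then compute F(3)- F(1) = 36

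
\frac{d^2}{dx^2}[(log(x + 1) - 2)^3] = (-3*log(x + 1)^2 + 18*log(x + 1) - 24)/(x^2 + 2*x + 1)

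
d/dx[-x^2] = -2*x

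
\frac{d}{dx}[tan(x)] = cos(x)^(-2)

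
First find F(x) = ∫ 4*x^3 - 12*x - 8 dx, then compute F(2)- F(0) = -24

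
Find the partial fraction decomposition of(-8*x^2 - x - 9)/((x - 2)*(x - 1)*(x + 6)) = -291/(56*(x + 6)) + 18/(7*(x - 1)) - 43/(8*(x - 2))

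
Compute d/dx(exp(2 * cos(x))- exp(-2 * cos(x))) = -2*(exp(2*cos(x)) + exp(-2*cos(x)))*sin(x)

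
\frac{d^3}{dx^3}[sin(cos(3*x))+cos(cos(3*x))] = 27*sqrt(2)*(sin(3*x)^2*cos(cos(3*x) + pi/4) - 3*sin(cos(3*x) + pi/4)*cos(3*x) + cos(cos(3*x) + pi/4))*sin(3*x)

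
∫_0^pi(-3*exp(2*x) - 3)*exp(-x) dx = -3*exp(pi) + 3*exp(-pi)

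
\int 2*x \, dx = x^2 + C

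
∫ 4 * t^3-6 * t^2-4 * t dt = t^4 - 2*t^3 - 2*t^2 + C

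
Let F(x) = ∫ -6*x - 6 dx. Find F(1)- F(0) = -9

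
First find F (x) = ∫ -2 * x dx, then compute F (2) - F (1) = -3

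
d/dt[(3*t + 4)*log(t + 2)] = (3*t*log(t + 2) + 3*t + 6*log(t + 2) + 4)/(t + 2)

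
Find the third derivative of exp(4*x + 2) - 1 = 64*exp(4*x + 2)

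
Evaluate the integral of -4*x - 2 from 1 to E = -2*exp(2) - 2*E + 4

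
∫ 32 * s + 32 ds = 16*s^2 + 32*s + C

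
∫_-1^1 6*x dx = 0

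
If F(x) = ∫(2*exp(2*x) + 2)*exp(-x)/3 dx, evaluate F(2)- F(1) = -2*E/3 - 2*exp(-2)/3 + 2*exp(-1)/3 + 2*exp(2)/3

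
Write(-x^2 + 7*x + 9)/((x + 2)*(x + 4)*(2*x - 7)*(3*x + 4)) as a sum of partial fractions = 57/(464*(3*x + 4)) + 34/(957*(2*x - 7)) + 7/(48*(x + 4)) - 9/(44*(x + 2))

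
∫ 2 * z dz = z^2 + C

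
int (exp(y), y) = exp(y) + C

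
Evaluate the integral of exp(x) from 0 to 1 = -1 + E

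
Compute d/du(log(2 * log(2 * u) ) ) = 1/(u*log(u) + u*log(2))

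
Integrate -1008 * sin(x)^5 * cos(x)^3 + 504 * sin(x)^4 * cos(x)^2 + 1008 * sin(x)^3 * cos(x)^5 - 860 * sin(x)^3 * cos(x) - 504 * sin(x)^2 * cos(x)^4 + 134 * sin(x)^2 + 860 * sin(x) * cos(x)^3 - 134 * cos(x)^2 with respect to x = 252*sin(x)^4*cos(x)^4 - 168*sin(x)^3*cos(x)^3 - 67*sin(2*x) - 215*cos(4*x)/4 + C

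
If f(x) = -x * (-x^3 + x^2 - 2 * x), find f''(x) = 12*x^2 - 6*x + 4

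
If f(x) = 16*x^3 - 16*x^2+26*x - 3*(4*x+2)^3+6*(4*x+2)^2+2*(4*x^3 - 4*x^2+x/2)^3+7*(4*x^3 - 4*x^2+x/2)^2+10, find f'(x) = 1152*x^8 - 3072*x^7 + 3024*x^6 - 672*x^5 - 850*x^4 + 536*x^3 - 2445*x^2/4 - 825*x/2 - 22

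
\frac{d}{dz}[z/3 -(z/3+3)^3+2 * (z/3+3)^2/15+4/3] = -z^2/9 - 266*z/135 - 42/5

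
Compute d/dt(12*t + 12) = 12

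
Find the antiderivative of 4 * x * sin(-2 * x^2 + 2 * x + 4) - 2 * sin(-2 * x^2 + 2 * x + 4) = cos(2*(-x^2 + x + 2)) + C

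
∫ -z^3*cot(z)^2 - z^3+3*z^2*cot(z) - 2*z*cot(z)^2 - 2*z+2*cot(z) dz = z*(z^2 + 2)*cot(z) + C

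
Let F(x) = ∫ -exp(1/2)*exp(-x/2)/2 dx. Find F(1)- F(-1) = 1 - E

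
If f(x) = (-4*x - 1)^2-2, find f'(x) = 32*x + 8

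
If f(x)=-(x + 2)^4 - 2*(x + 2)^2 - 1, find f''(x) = -12*x^2 - 48*x - 52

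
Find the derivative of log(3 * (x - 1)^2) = 2/(x - 1)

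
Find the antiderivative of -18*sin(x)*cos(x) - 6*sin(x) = (3*cos(x) + 1)^2 + C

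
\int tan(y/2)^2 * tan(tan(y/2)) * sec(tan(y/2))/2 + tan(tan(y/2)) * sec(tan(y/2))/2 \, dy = sec(tan(y/2)) + C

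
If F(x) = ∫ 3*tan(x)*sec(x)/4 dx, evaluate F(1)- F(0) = -3/4 + 3*sec(1)/4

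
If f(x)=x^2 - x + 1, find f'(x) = 2*x - 1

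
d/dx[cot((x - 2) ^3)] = -3*(x - 2)^2/sin(x^3 - 6*x^2 + 12*x - 8)^2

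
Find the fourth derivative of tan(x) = 24*tan(x)^5 + 40*tan(x)^3 + 16*tan(x)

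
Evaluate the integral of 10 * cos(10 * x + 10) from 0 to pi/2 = -2*sin(10)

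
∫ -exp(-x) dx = exp(-x) + C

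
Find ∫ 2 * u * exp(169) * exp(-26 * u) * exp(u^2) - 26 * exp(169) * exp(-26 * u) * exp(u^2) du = exp((u - 13)^2) + C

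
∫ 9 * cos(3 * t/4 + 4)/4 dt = 3*sin(3*t/4 + 4) + C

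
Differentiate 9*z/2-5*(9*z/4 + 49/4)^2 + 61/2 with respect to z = -405*z/8 - 2169/8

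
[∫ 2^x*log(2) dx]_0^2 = 3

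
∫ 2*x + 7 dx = x^2 + 7*x + C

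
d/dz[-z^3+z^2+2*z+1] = -3*z^2 + 2*z + 2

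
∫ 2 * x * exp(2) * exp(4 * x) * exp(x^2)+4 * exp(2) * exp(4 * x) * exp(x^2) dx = exp((x + 2)^2 - 2) + C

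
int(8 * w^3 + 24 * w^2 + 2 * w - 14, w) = 2*w^4 + 8*w^3 + w^2 - 14*w + C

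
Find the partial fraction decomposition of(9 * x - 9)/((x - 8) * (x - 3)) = -18/(5*(x - 3)) + 63/(5*(x - 8))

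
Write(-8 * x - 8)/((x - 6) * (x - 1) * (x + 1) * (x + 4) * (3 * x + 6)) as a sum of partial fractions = 2/(75*(x + 4)) - 1/(18*(x + 2)) + 8/(225*(x - 1)) - 1/(150*(x - 6))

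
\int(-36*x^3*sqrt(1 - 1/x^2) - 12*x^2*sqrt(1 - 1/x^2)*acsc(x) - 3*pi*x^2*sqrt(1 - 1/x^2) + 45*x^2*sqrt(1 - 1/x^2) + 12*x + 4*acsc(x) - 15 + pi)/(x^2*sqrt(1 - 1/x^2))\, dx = 21*x - (12*x + 4*acsc(x) - 8 + pi)^2/8 + 7*acsc(x) + C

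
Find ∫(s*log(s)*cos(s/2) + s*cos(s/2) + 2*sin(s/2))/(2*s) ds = (log(s) + 1)*sin(s/2) + C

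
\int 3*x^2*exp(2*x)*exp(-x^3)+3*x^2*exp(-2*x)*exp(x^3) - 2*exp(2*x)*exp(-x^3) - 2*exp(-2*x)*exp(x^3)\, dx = 2*sinh(x*(x^2 - 2)) + C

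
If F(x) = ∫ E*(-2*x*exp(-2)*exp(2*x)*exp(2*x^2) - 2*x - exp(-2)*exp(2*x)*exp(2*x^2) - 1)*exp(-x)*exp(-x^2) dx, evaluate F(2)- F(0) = -exp(5) - E + exp(-5) + exp(-1)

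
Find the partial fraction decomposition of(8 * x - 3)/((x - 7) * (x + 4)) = 35/(11*(x + 4)) + 53/(11*(x - 7))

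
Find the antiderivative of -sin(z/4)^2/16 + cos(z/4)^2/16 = sin(z/2)/8 + C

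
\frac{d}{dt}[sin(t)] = cos(t)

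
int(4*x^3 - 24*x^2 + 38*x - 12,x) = x^4 - 8*x^3 + 19*x^2 - 12*x + C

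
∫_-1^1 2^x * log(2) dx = 3/2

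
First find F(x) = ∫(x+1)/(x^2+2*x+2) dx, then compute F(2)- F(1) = -log(5)/2 + log(10)/2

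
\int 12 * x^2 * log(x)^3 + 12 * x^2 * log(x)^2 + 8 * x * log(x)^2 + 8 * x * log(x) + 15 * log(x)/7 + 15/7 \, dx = x*(28*x^2*log(x)^2 + 28*x*log(x) + 15)*log(x)/7 + C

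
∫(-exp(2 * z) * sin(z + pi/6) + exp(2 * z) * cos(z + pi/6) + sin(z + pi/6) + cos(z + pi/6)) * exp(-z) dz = 2*cos(z + pi/6)*sinh(z) + C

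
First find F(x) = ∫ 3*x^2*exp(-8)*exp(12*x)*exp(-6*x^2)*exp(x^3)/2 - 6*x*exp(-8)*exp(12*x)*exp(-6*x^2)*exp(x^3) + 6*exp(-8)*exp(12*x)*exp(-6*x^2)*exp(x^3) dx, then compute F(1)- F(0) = -exp(-8)/2 + exp(-1)/2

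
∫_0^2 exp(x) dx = -1 + exp(2)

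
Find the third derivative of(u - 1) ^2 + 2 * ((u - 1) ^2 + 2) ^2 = 48*u - 48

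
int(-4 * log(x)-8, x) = -4*x*(log(x) + 1) + C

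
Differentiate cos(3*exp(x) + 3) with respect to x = -3*exp(x)*sin(3*exp(x) + 3)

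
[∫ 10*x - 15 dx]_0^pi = -15*pi + 5*pi^2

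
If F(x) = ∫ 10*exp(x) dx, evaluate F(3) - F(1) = -10*E + 10*exp(3)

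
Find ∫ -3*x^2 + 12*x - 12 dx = -x^3 + 6*x^2 - 12*x + C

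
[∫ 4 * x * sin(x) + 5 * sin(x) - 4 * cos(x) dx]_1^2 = 9*cos(1) - 13*cos(2)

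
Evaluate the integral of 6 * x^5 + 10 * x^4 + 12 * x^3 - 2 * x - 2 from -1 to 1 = 0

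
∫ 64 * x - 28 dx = 32*x^2 - 28*x + C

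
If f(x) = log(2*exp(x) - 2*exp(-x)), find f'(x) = (exp(2*x) + 1)/(exp(2*x) - 1)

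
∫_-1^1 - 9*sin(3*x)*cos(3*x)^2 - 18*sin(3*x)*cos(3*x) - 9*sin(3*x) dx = 0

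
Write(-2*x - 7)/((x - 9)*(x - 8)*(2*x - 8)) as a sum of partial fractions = -3/(8*(x - 4)) + 23/(8*(x - 8)) - 5/(2*(x - 9))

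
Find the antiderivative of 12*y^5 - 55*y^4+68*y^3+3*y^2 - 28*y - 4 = 2*y^6 - 11*y^5 + 17*y^4 + y^3 - 14*y^2 - 4*y + C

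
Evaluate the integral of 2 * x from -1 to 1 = 0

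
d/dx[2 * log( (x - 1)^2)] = 4/(x - 1)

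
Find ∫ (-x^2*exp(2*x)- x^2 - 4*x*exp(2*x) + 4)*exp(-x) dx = -2*(x^2 + 2*x - 2)*sinh(x) + C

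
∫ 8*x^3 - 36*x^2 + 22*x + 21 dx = 2*x^4 - 12*x^3 + 11*x^2 + 21*x + C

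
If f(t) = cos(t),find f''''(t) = cos(t)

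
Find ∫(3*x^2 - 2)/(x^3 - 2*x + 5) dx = log(x^3 - 2*x + 5) + C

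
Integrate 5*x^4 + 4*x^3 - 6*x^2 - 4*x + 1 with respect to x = x^5 + x^4 - 2*x^3 - 2*x^2 + x + C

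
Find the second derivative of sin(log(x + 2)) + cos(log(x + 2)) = -2*cos(log(x + 2))/(x^2 + 4*x + 4)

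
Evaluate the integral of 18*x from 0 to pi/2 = (4 - 3*pi/2)*(-3*pi/2 - 4) + 16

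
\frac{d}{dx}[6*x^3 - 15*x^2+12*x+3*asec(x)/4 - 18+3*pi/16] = (72*x^4*sqrt(1 - 1/x^2) - 120*x^3*sqrt(1 - 1/x^2) + 48*x^2*sqrt(1 - 1/x^2) + 3)/(4*x^2*sqrt(1 - 1/x^2))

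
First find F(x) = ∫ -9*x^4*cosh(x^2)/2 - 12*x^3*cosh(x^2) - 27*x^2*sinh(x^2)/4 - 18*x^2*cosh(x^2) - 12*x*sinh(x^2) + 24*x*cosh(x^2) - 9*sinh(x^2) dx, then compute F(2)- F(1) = -48*sinh(4) + 21*sinh(1)/4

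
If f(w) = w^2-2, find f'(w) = 2*w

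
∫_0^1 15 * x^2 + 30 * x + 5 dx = 25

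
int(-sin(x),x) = cos(x) + C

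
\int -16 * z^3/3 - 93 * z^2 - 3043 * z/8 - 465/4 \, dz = -4*z^4/3 - 31*z^3 - 3043*z^2/16 - 465*z/4 + C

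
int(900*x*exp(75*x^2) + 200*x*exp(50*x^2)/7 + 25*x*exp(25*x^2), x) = (84*exp(50*x^2) + 4*exp(25*x^2) + 7)*exp(25*x^2)/14 + C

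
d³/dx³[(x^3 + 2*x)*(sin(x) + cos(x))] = sqrt(2)*x*(-x^2*cos(x + pi/4) - 9*x*sin(x + pi/4) + 16*cos(x + pi/4))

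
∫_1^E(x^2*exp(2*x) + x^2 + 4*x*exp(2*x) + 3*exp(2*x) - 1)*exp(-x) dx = -4*E + 4*exp(-1) + (1 + E)^2*(-exp(-E) + exp(E))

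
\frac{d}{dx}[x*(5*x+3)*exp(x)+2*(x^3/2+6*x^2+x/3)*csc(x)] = -x^3*cot(x)*csc(x) + 5*x^2*exp(x) - 12*x^2*cot(x)*csc(x) + 3*x^2*csc(x) + 13*x*exp(x) - 2*x*cot(x)*csc(x)/3 + 24*x*csc(x) + 3*exp(x) + 2*csc(x)/3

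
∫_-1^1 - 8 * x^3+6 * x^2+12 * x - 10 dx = -16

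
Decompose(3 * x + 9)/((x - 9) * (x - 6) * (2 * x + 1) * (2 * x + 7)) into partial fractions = 1/(475*(2*x + 7)) + 5/(247*(2*x + 1)) - 9/(247*(x - 6)) + 12/(475*(x - 9))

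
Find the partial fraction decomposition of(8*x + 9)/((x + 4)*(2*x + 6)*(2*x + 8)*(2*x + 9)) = 18/(2*x + 9) - 31/(4*(x + 4)) + 23/(4*(x + 4)^2) - 5/(4*(x + 3))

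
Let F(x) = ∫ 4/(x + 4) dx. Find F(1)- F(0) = -8*log(2) + 4*log(5)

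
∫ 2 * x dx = x^2 + C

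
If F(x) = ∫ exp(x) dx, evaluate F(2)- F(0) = -1 + exp(2)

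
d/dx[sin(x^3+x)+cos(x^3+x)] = sqrt(2)*(3*x^2 + 1)*cos(x^3 + x + pi/4)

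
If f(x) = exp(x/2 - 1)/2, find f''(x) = exp(x/2 - 1)/8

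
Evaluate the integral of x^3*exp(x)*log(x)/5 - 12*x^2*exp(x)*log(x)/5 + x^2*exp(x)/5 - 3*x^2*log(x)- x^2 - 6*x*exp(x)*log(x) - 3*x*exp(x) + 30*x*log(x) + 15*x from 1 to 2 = -26*(-10 + 2*exp(2))*log(2)/5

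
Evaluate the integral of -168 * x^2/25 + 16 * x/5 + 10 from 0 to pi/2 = -7*pi^3/25 + 2*pi^2/5 + 5*pi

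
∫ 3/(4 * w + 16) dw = 3*log(w + 4)/4 + C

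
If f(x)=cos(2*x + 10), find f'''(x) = 8*sin(2*x + 10)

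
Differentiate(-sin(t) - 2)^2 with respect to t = 2*(sin(t) + 2)*cos(t)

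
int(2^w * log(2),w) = 2^w + C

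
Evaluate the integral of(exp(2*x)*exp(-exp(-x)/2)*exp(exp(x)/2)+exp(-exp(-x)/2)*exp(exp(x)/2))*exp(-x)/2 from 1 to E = -exp(-exp(-1)/2 + E/2) + exp(-exp(-E)/2 + exp(E)/2)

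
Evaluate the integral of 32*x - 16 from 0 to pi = -4 + (2 - 4*pi)^2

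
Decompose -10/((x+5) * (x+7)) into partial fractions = 5/(x + 7) - 5/(x + 5)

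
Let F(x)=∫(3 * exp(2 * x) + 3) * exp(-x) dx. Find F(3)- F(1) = -3*E - 3*exp(-3) + 3*exp(-1) + 3*exp(3)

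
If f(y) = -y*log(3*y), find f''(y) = -1/y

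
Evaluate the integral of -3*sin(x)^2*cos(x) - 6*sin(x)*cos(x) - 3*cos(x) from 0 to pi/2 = -7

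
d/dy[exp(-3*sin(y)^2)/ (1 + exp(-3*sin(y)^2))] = -6*exp(3*sin(y)^2)*sin(y)*cos(y)/(exp(6*sin(y)^2) + 2*exp(3*sin(y)^2) + 1)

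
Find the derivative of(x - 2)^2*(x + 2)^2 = 4*x^3 - 16*x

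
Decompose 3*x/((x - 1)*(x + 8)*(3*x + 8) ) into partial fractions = 9/(22*(3*x + 8)) - 1/(6*(x + 8)) + 1/(33*(x - 1))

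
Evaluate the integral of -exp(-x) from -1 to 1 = -E + exp(-1)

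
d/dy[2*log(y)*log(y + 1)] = (2*y*log(y) + 2*y*log(y + 1) + 2*log(y + 1))/(y^2 + y)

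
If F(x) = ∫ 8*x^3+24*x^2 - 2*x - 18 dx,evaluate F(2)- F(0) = 56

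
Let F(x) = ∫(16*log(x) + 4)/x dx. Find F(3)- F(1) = 4*log(3) + 8*log(3)^2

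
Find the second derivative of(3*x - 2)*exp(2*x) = 12*x*exp(2*x) + 4*exp(2*x)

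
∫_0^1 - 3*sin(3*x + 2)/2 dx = cos(5)/2 - cos(2)/2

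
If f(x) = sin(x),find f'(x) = cos(x)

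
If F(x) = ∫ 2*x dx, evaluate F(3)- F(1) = 8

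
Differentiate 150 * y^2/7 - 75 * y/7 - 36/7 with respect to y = 300*y/7 - 75/7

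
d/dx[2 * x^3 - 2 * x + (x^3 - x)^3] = 9*x^8 - 21*x^6 + 15*x^4 + 3*x^2 - 2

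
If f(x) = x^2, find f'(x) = 2*x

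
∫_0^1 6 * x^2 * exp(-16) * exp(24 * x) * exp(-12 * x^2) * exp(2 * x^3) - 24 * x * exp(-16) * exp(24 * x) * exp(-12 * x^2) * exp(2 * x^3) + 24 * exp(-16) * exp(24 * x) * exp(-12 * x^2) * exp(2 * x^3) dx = -exp(-16) + exp(-2)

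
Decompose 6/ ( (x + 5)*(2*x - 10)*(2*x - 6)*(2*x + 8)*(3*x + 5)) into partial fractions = 243/(78400*(3*x + 5)) + 3/(3200*(x + 5)) - 1/(588*(x + 4)) - 3/(6272*(x - 3)) + 1/(4800*(x - 5))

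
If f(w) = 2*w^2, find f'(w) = 4*w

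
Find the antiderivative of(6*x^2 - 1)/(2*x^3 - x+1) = log(2*x^3 - x + 1) + C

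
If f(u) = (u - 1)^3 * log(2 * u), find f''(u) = (6*u^3*log(u) + 6*u^3*log(2) + 5*u^3 - 6*u^2*log(u) - 9*u^2 - 6*u^2*log(2) + 3*u + 1)/u^2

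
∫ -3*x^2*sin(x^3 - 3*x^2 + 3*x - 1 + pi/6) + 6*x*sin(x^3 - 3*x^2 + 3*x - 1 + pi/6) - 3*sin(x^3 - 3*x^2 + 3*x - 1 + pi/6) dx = cos((x - 1)^3 + pi/6) + C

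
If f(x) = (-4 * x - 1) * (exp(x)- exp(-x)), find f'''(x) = (-4*x*exp(2*x) - 4*x - 13*exp(2*x) + 11)*exp(-x)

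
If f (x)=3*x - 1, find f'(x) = 3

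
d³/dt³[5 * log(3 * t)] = 10/t^3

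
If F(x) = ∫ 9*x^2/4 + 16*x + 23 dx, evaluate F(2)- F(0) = 84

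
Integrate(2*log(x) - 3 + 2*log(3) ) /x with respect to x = (log(3*x) - 3)*log(3*x) + C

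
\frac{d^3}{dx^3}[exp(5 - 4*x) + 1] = -64*exp(5 - 4*x)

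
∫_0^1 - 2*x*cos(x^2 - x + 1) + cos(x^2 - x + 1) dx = 0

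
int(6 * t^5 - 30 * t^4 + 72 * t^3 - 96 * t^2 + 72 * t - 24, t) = t^6 - 6*t^5 + 18*t^4 - 32*t^3 + 36*t^2 - 24*t + C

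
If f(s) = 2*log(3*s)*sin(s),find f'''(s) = 2*(-s^3*log(s)*cos(s) - s^3*log(3)*cos(s) - 3*s^2*sin(s) - 3*s*cos(s) + 2*sin(s))/s^3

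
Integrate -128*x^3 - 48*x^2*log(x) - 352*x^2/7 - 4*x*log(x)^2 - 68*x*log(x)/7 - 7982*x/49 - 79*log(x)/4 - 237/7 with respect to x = x^2 + x*log(x)/4 + 5*x/28 - 2*(28*x^2 + 7*x*log(x) + 5*x + 35)^2/49 + C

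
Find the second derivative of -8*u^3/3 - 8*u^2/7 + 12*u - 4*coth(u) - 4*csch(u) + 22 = -16*u - 16/7 - 4/sinh(u) - 8*cosh(u)/sinh(u)^3 - 8/sinh(u)^3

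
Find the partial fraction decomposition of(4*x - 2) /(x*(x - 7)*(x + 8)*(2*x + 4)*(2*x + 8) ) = -17/(5760*(x + 8)) + 9/(704*(x + 4)) - 5/(432*(x + 2)) + 13/(20790*(x - 7)) + 1/(896*x)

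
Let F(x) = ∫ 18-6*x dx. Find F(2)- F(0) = 24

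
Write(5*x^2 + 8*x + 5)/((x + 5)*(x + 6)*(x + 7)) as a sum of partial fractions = 97/(x + 7) - 137/(x + 6) + 45/(x + 5)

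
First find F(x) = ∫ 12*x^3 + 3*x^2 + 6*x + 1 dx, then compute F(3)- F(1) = 292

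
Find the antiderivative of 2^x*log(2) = 2^x + C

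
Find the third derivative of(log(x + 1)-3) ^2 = (4*log(x + 1) - 18)/(x^3 + 3*x^2 + 3*x + 1)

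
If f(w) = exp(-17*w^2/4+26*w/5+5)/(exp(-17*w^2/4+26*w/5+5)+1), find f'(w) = (-85*w*exp(-17*w^2/4 + 26*w/5 + 5) + 52*exp(-17*w^2/4 + 26*w/5 + 5))/(10*exp(10)*exp(52*w/5)*exp(-17*w^2/2) + 20*exp(5)*exp(26*w/5)*exp(-17*w^2/4) + 10)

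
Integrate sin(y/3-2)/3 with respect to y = -cos(y/3 - 2) + C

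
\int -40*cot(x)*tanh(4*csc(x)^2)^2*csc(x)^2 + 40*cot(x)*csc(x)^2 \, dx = -5*tanh(4*csc(x)^2) + C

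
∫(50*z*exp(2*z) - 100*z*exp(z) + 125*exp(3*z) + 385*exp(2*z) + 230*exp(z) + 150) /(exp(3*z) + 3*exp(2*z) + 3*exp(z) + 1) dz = 5*(5*z + 6)*(6*(exp(z) + 1)^2 - 4*(exp(z) + 1)*exp(z) + 3*exp(2*z))/(exp(z) + 1)^2 + C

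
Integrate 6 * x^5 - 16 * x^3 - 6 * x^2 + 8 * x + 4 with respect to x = x^6 - 4*x^4 - 2*x^3 + 4*x^2 + 4*x + C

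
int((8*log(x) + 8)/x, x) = 4*(log(x) + 1)^2 + C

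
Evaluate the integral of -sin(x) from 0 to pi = -2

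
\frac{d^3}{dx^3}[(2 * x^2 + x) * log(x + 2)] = (4*x^2 + 23*x + 42)/(x^3 + 6*x^2 + 12*x + 8)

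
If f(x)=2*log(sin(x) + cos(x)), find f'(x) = 2/tan(x + pi/4)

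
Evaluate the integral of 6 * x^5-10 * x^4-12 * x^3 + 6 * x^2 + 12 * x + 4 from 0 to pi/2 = -1 + (-pi - pi^2/4 - 1 + pi^3/8)^2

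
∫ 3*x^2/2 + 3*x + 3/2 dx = x^3/2 + 3*x^2/2 + 3*x/2 + C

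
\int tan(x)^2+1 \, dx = tan(x) + C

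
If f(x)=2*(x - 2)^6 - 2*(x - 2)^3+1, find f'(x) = 12*x^5 - 120*x^4 + 480*x^3 - 966*x^2 + 984*x - 408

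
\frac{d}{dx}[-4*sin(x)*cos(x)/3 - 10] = -4*cos(2*x)/3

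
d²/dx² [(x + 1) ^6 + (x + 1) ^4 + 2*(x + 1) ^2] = 30*x^4 + 120*x^3 + 192*x^2 + 144*x + 46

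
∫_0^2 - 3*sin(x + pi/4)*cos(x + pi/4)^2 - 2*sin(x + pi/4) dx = 2*cos(pi/4 + 2) - 5*sqrt(2)/4 + cos(pi/4 + 2)^3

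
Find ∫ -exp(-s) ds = exp(-s) + C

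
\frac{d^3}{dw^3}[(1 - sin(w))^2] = -4*sin(2*w) + 2*cos(w)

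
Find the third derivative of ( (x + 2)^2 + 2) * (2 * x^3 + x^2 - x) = 120*x^2 + 216*x + 90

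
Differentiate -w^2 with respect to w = -2*w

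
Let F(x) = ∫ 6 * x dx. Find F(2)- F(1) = 9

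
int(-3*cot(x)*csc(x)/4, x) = 3/(4*sin(x)) + C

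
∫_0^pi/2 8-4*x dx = 8 - 2*(-2 + pi/2)^2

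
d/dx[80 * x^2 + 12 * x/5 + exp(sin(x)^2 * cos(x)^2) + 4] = 160*x + exp(1/2 - cos(2*x)/2)*exp(-(1 - cos(2*x))^2/4)*sin(4*x)/2 + 12/5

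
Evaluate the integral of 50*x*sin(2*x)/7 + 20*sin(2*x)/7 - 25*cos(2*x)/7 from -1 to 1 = -50*cos(2)/7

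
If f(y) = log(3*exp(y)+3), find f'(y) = exp(y)/(exp(y) + 1)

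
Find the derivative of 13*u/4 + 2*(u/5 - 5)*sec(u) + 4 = 2*u*tan(u)*sec(u)/5 - 10*tan(u)*sec(u) + 2*sec(u)/5 + 13/4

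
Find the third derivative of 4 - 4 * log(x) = -8/x^3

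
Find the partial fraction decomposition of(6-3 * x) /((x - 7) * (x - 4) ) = 2/(x - 4) - 5/(x - 7)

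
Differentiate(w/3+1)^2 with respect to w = 2*w/9 + 2/3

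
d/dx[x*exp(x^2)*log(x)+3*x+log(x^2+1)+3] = (2*x^4*exp(x^2)*log(x) + 3*x^2*exp(x^2)*log(x) + x^2*exp(x^2) + 3*x^2 + 2*x + exp(x^2)*log(x) + exp(x^2) + 3)/(x^2 + 1)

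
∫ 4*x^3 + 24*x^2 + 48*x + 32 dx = x^4 + 8*x^3 + 24*x^2 + 32*x + C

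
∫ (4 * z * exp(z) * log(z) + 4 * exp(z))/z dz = 4*exp(z)*log(z) + C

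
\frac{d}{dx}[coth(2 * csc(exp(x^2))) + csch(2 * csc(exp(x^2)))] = 2*x*exp(x^2)*cos(exp(x^2))/(sin(exp(x^2))^2*sinh(1/sin(exp(x^2)))^2)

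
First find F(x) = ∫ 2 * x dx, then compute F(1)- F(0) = 1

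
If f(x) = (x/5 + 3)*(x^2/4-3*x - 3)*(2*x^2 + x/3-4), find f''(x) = 2*x^3 + 19*x^2/5 - 1161*x/10 - 218/5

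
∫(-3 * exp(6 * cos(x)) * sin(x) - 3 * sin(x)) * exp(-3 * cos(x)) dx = 2*sinh(3*cos(x)) + C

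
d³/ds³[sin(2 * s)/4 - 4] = -2*cos(2*s)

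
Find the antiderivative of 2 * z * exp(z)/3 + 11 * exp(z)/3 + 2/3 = (2*z + 9)*(exp(z) + 1)/3 + C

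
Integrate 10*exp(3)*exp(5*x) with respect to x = 2*exp(5*x + 3) + C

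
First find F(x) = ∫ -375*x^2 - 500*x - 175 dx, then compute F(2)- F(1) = -1800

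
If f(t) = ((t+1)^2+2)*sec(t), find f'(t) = (t^2*sin(t)/cos(t) + 2*t*sin(t)/cos(t) + 2*t + 3*sin(t)/cos(t) + 2)/cos(t)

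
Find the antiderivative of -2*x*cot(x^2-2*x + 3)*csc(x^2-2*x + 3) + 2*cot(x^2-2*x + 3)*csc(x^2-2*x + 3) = csc((x - 1)^2 + 2) + C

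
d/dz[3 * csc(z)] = -3*cot(z)*csc(z)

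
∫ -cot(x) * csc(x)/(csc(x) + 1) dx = log(csc(x) + 1) + C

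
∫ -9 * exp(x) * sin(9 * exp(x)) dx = cos(9*exp(x)) + C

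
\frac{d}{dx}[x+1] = 1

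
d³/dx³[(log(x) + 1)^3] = (6*log(x)^2 - 6*log(x) - 6)/x^3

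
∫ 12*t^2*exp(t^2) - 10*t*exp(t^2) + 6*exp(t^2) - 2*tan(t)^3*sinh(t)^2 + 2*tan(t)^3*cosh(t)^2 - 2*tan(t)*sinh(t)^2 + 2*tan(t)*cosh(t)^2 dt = (6*t - 5)*exp(t^2) + tan(t)^2 + C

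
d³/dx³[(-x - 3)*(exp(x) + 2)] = -x*exp(x) - 6*exp(x)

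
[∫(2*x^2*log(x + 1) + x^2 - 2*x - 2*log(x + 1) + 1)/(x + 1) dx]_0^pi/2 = (-1 + pi/2)^2*log(1 + pi/2)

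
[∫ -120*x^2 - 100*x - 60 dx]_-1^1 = -200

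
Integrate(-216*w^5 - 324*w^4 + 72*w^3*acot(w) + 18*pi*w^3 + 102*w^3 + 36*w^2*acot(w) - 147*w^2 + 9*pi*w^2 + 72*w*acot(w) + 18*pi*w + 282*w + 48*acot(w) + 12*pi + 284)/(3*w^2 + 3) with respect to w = -w^2 - w - (-12*w^2 - 12*w + 4*acot(w) + pi + 24)^2/8 + acot(w)/3 + C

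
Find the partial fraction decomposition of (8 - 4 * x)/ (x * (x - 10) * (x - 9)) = 28/(9*(x - 9)) - 16/(5*(x - 10)) + 4/(45*x)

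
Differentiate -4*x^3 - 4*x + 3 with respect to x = -12*x^2 - 4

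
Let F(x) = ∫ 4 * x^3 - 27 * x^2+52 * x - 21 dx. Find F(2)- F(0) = 6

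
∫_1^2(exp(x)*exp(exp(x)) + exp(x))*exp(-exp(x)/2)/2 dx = -exp(E/2) - exp(-exp(2)/2) + exp(-E/2) + exp(exp(2)/2)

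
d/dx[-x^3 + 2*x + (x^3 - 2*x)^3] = 9*x^8 - 42*x^6 + 60*x^4 - 27*x^2 + 2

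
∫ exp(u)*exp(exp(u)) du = exp(exp(u)) + C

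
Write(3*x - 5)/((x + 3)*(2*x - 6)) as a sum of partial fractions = 7/(6*(x + 3)) + 1/(3*(x - 3))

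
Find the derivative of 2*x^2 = 4*x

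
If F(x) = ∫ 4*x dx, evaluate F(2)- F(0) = 8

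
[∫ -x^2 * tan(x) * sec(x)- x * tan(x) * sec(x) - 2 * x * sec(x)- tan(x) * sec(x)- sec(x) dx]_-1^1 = -2*sec(1)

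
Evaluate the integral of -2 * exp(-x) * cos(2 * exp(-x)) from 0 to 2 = -sin(2) + sin(2*exp(-2))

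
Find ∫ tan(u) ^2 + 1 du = tan(u) + C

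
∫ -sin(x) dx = cos(x) + C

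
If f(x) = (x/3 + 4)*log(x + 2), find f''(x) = (x - 8)/(3*x^2 + 12*x + 12)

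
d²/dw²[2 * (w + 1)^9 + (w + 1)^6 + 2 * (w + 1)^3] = 144*w^7 + 1008*w^6 + 3024*w^5 + 5070*w^4 + 5160*w^3 + 3204*w^2 + 1140*w + 186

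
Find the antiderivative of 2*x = x^2 + C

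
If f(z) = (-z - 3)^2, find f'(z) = 2*z + 6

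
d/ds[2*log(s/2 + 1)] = 2/(s + 2)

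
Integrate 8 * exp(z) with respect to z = 8*exp(z) + C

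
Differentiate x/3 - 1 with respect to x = 1/3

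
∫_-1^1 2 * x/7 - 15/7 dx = -30/7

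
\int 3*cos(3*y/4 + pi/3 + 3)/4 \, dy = sin(3*y/4 + pi/3 + 3) + C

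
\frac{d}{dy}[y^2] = 2*y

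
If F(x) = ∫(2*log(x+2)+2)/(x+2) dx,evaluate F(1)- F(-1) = -1 + (1 + log(3))^2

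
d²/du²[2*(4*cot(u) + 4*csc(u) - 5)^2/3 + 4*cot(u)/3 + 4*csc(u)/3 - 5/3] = 4*(19/3 - 16*cos(u)/(3*sin(u)) - 64/(3*sin(u)) - 38*cos(u)/(3*sin(u)^2) - 38/(3*sin(u)^2) + 32*cos(u)/sin(u)^3 + 32/sin(u)^3)/sin(u)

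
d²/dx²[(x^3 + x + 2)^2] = 30*x^4 + 24*x^2 + 24*x + 2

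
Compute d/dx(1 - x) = -1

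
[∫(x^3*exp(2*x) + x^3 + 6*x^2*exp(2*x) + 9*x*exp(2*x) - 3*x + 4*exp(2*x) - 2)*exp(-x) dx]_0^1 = -8*exp(-1) + 8*E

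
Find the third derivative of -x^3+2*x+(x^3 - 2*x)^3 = 504*x^6 - 1260*x^4 + 720*x^2 - 54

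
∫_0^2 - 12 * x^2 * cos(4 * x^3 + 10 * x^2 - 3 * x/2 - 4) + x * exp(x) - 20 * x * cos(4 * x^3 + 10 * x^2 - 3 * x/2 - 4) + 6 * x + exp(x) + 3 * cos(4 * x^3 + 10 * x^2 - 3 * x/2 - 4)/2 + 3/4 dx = -sin(65) - sin(4) + 27/2 + 2*exp(2)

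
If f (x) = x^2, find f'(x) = 2*x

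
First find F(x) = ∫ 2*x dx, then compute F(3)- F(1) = 8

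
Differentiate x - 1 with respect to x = 1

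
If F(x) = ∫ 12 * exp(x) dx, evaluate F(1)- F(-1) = -12*exp(-1) + 12*E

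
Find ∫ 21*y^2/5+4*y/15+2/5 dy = 7*y^3/5 + 2*y^2/15 + 2*y/5 + C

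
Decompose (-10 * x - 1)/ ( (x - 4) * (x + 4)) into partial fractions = -39/(8*(x + 4)) - 41/(8*(x - 4))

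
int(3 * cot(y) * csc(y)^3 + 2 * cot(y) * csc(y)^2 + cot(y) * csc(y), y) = (-sin(y) + cos(y)^2 - 2)/sin(y)^3 + C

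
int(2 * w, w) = w^2 + C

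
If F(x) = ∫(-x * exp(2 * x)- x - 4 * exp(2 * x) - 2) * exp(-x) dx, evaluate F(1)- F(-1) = -6*E + 6*exp(-1)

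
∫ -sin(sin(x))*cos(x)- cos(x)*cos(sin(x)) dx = sqrt(2)*cos(sin(x) + pi/4) + C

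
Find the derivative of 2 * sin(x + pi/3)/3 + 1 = 2*cos(x + pi/3)/3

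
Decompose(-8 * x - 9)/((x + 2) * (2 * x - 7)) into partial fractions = -74/(11*(2*x - 7)) - 7/(11*(x + 2))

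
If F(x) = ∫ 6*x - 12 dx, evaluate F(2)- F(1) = -3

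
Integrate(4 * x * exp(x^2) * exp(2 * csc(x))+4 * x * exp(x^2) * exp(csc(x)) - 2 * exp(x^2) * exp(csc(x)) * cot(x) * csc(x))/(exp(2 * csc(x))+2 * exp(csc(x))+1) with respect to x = 2*exp(x^2 + csc(x))/(exp(csc(x)) + 1) + C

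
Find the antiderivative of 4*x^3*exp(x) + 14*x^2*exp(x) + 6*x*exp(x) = 2*(2*x^3 + x^2 + x - 1)*exp(x) + C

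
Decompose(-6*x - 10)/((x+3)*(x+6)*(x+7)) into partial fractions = 8/(x + 7) - 26/(3*(x + 6)) + 2/(3*(x + 3))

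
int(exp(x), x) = exp(x) + C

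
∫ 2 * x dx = x^2 + C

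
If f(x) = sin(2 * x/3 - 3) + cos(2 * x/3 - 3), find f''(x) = -4*sin(2*x/3 - 3)/9 - 4*cos(2*x/3 - 3)/9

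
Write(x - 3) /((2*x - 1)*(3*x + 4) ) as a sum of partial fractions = 13/(11*(3*x + 4)) - 5/(11*(2*x - 1))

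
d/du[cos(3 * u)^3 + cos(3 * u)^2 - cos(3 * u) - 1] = 3*sin(3*u)/4 - 3*sin(6*u) - 9*sin(9*u)/4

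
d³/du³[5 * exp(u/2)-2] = 5*exp(u/2)/8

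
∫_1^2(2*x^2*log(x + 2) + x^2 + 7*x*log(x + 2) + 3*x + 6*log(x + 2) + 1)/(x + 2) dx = -5*log(3) + 22*log(2)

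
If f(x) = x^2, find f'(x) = 2*x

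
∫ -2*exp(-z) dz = 2*exp(-z) + C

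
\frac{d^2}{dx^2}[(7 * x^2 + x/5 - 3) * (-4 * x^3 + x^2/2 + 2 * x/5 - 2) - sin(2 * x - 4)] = -560*x^3 + 162*x^2/5 + 447*x/5 + 4*sin(2*x - 4) - 771/25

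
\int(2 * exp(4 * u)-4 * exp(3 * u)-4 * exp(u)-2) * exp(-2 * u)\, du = ((exp(u) - 2)*exp(u) - 1)^2*exp(-2*u) + C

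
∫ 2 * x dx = x^2 + C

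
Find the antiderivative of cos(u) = sin(u) + C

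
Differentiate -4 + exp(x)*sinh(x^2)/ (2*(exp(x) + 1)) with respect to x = (2*x*exp(x)*cosh(x^2) + 2*x*cosh(x^2) + sinh(x^2))*exp(x)/(2*exp(2*x) + 4*exp(x) + 2)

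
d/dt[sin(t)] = cos(t)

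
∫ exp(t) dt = exp(t) + C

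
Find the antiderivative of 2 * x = x^2 + C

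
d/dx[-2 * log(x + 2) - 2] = -2/(x + 2)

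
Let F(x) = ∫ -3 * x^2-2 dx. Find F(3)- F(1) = -30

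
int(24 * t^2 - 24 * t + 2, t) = 8*t^3 - 12*t^2 + 2*t + C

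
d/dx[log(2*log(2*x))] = 1/(x*log(x) + x*log(2))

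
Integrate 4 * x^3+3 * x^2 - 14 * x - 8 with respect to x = x^4 + x^3 - 7*x^2 - 8*x + C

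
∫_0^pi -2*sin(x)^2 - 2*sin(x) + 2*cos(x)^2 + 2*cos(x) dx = -4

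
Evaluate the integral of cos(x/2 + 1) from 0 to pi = -2*sin(1) + 2*cos(1)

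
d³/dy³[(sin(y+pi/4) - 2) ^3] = -21*sin(y + pi/4)^2*cos(y + pi/4) + 24*cos(2*y) + 6*cos(y + pi/4)^3 - 12*cos(y + pi/4)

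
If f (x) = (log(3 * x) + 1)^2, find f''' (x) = (4*log(x) - 2 + 4*log(3))/x^3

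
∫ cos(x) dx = sin(x) + C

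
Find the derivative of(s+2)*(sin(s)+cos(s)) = -s*sin(s) + s*cos(s) - sin(s) + 3*cos(s)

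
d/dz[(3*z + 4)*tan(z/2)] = 3*z/(2*cos(z/2)^2) + 3*tan(z/2) + 2/cos(z/2)^2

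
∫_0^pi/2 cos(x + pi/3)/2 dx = 1/4 - sqrt(3)/4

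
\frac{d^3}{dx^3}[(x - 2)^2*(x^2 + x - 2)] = 24*x - 18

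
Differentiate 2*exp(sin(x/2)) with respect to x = exp(sin(x/2))*cos(x/2)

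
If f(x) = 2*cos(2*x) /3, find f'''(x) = 16*sin(2*x)/3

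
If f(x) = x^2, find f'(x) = 2*x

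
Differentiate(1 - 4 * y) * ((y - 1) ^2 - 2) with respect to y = -12*y^2 + 18*y + 2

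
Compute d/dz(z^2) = 2*z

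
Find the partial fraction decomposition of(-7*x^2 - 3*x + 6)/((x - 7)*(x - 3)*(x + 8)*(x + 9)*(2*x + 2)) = -89/(512*(x + 9)) + 19/(105*(x + 8)) + 1/(1792*(x + 1)) + 1/(64*(x - 3)) - 179/(7680*(x - 7))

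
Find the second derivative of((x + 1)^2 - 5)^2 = 12*x^2 + 24*x - 8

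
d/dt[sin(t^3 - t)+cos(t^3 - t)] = sqrt(2)*(3*t^2 - 1)*cos(t^3 - t + pi/4)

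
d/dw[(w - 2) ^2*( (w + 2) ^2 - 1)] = 4*w^3 - 18*w + 4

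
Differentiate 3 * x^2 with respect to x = 6*x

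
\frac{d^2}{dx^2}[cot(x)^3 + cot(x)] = 12*cot(x)^5 + 20*cot(x)^3 + 8*cot(x)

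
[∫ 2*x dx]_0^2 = 4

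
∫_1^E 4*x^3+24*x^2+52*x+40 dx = -99 + 2*(2 + E)^2 + (2 + E)^4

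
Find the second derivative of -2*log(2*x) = 2/x^2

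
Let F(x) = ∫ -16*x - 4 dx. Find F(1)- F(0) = -12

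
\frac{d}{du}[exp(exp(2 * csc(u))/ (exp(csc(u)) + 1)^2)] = -2*exp(2*csc(u) + exp(2*csc(u))/(exp(1/sin(u)) + 1)^2)*cot(u)*csc(u)/(exp(1/sin(u)) + 1)^3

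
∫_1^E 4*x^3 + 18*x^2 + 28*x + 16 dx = -45 + (2 + E)^2*(2 + 2*E + exp(2))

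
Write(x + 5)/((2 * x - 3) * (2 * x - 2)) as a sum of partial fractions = 13/(2*(2*x - 3)) - 3/(x - 1)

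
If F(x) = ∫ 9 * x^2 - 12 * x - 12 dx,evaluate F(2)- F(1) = -9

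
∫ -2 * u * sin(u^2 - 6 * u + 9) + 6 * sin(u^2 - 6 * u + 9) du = cos((u - 3)^2) + C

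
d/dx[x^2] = 2*x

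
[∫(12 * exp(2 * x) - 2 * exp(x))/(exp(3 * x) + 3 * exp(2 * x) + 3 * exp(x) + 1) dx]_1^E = -7*exp(2)/(1 + E)^2 - 2*exp(E)/(1 + exp(E)) + 2*E/(1 + E) + 7*exp(2*E)/(1 + exp(E))^2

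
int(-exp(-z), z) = exp(-z) + C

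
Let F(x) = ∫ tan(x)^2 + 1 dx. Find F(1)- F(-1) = 2*tan(1)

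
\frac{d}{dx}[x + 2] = 1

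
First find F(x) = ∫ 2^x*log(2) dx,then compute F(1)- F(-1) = 3/2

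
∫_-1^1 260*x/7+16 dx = 32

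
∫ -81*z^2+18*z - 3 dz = -27*z^3 + 9*z^2 - 3*z + C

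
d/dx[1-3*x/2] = -3/2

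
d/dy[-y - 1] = -1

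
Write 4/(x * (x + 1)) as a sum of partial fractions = -4/(x + 1) + 4/x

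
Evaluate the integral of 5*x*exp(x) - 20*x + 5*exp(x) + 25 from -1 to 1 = 5*exp(-1) + 5*E + 50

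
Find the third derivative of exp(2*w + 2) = 8*exp(2*w + 2)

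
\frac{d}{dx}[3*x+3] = 3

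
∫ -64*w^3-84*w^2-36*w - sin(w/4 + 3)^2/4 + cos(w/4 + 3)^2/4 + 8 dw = -16*w^4 - 28*w^3 - 18*w^2 + 8*w + sin(w/2 + 6)/2 + C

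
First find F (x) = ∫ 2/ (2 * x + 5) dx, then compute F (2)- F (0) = -log(5) + log(9)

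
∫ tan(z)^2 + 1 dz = tan(z) + C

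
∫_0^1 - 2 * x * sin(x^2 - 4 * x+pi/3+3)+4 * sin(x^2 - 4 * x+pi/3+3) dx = 1/2 - cos(pi/3 + 3)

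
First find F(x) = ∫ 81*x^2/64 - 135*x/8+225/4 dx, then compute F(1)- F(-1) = 3627/32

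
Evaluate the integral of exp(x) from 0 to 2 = -1 + exp(2)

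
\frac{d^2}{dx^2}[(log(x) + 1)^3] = (3 - 3*log(x)^2)/x^2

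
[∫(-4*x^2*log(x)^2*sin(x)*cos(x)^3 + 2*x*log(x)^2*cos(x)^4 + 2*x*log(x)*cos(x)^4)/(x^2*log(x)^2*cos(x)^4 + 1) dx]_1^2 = log(4*log(2)^2*cos(2)^4 + 1)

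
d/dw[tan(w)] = cos(w)^(-2)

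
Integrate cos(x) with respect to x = sin(x) + C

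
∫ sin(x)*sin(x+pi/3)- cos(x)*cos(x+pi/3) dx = -sin(2*x + pi/3)/2 + C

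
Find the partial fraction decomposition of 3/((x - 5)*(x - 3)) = -3/(2*(x - 3)) + 3/(2*(x - 5))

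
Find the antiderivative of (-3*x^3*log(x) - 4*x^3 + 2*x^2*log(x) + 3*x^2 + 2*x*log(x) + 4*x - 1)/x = -(log(x) + 1)*(x^3 - x^2 - 2*x + 1) + C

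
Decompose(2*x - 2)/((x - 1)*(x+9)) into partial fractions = 2/(x + 9)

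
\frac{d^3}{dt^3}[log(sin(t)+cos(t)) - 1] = 2*cos(t + pi/4)/sin(t + pi/4)^3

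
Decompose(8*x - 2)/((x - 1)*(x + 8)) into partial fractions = 22/(3*(x + 8)) + 2/(3*(x - 1))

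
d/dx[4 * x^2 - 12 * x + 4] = 8*x - 12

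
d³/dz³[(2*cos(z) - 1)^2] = 4*(8*cos(z) - 1)*sin(z)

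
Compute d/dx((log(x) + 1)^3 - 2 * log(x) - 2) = (3*log(x)^2 + 6*log(x) + 1)/x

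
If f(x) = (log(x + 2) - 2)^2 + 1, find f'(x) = (2*log(x + 2) - 4)/(x + 2)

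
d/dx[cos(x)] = -sin(x)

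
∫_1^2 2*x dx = 3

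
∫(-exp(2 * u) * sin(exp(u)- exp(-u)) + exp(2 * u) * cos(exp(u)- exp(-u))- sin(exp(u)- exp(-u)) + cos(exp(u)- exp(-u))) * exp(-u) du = sqrt(2)*sin(2*sinh(u) + pi/4) + C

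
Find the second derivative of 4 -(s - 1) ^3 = 6 - 6*s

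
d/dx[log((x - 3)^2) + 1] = 2/(x - 3)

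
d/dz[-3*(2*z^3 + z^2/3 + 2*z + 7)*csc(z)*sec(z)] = -6*z^3/cos(z)^2 + 6*z^3/sin(z)^2 - z^2/cos(z)^2 - 36*z^2/sin(2*z) + z^2/sin(z)^2 - 6*z/cos(z)^2 - 4*z/sin(2*z) + 6*z/sin(z)^2 - 21/cos(z)^2 - 12/sin(2*z) + 21/sin(z)^2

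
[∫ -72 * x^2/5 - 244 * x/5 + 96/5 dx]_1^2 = -438/5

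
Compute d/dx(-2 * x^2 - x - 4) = -4*x - 1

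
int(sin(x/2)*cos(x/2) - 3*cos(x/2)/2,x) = (sin(x/2) - 3)*sin(x/2) + C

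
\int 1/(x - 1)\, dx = log(4 - 4*x) + C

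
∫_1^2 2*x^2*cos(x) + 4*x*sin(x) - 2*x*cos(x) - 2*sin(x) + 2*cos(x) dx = -2*sin(1) + 6*sin(2)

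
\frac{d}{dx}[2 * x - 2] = 2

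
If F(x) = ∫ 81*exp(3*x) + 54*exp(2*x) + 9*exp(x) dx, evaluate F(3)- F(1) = -(1 + 3*E)^3 + (1 + 3*exp(3))^3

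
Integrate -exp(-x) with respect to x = exp(-x) + C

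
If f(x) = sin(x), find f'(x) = cos(x)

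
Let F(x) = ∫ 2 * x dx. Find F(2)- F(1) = 3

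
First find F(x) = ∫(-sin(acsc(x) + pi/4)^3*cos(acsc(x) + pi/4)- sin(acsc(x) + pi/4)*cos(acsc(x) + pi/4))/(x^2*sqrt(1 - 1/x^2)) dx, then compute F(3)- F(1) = -5/16 + (sqrt(2) + 4)^4/5184 + (sqrt(2) + 4)^2/72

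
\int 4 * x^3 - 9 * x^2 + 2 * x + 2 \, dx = x^4 - 3*x^3 + x^2 + 2*x + C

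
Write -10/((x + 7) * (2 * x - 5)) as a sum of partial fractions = -20/(19*(2*x - 5)) + 10/(19*(x + 7))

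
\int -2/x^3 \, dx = x^(-2) + C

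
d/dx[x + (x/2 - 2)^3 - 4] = 3*x^2/8 - 3*x + 7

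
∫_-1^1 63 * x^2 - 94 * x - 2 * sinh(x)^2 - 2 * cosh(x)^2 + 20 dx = 82 - 2*sinh(2)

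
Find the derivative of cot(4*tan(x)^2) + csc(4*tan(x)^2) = -8*sin(x)*csc(4 - 4/cos(x)^2)^2/cos(x)^3 - 8*sin(x)*csc(4 - 4/cos(x)^2)/(cos(x)^3*tan(4 - 4/cos(x)^2))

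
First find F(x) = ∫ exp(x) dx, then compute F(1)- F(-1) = E - exp(-1)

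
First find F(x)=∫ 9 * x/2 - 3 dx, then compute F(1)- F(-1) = -6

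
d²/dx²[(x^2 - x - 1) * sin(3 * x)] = -9*x^2*sin(3*x) + 9*x*sin(3*x) + 12*x*cos(3*x) + 11*sin(3*x) - 6*cos(3*x)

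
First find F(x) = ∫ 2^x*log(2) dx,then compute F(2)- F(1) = 2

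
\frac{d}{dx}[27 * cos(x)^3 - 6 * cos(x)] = 81*sin(x)^3 - 75*sin(x)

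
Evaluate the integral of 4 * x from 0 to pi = 2*pi^2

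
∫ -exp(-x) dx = exp(-x) + C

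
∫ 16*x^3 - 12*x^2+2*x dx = 4*x^4 - 4*x^3 + x^2 + C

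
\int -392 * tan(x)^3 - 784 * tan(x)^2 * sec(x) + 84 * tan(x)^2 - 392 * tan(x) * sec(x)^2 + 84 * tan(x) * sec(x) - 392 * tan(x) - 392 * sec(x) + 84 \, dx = -4*(7*tan(x) + 7*sec(x) - 2)^2 - 28*tan(x) - 28*sec(x) + C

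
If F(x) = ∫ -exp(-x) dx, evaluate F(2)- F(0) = -1 + exp(-2)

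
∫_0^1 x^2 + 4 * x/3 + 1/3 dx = 4/3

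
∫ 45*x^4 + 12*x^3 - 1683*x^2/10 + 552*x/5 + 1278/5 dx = 9*x^5 + 3*x^4 - 561*x^3/10 + 276*x^2/5 + 1278*x/5 + C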